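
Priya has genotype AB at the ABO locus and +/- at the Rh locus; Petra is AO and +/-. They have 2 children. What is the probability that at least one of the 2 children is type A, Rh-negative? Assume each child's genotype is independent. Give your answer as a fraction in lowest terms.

15/64

ABO cross AB × AO → 1/2 A, 1/4 B, 1/4 AB.
Rh cross +/- × +/- → 3/4 Rh+, 1/4 Rh-; so P(type A, Rh-negative) = 1/2 × 1/4 = 1/8 per child.
P(none) = (7/8)^2 = 49/64; P(at least one) = 1 − 49/64 = 15/64.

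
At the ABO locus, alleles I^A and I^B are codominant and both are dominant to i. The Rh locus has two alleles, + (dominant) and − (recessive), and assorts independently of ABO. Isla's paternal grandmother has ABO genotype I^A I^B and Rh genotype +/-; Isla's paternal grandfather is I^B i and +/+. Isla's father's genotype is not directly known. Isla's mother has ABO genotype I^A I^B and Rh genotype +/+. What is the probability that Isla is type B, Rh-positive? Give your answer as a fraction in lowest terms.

3/8

Isla's father's ABO genotype from I^A I^B × I^B i: 1/4 I^A I^B, 1/4 I^A i, 1/4 I^B I^B, 1/4 I^B i.
Crossing each possibility with the mother I^A I^B and summing P(type B): 1/4·1/4 + 1/4·1/4 + 1/4·1/2 + 1/4·1/2 = 3/8.
Similarly for Rh via the father's Rh distribution: P(Rh+) = 1.
Independent loci: 3/8 × 1 = 3/8.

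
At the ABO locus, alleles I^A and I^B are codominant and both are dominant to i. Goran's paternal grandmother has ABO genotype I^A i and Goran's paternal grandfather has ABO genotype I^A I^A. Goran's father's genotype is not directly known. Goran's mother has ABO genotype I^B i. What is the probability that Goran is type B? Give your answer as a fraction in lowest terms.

1/8

Goran's father's ABO genotype from I^A i × I^A I^A: 1/2 I^A I^A, 1/2 I^A i.
Crossing each possibility with the mother I^B i and summing P(type B): 1/2·0 + 1/2·1/4 = 1/8.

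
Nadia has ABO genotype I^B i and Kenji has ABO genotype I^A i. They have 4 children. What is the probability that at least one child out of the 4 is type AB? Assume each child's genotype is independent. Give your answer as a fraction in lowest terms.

175/256

ABO cross I^B i × I^A i → 1/4 O, 1/4 A, 1/4 B, 1/4 AB.
So P(type AB) = 1/4 per child.
P(none) = (3/4)^4 = 81/256; P(at least one) = 1 − 81/256 = 175/256.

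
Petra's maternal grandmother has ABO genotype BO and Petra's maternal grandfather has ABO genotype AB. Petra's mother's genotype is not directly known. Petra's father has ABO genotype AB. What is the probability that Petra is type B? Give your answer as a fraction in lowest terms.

Petra's mother's ABO genotype from BO × AB: 1/4 AB, 1/4 AO, 1/4 BB, 1/4 BO.
Crossing each possibility with the father AB and summing P(type B): 1/4·1/4 + 1/4·1/4 + 1/4·1/2 + 1/4·1/2 = 3/8.

3/8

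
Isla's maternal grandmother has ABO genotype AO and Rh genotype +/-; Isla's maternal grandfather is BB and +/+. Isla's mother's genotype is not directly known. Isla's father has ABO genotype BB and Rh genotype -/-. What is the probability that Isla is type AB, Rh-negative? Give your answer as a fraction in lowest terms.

1/16

Isla's mother's ABO genotype from AO × BB: 1/2 AB, 1/2 BO.
Crossing each possibility with the father BB and summing P(type AB): 1/2·1/2 + 1/2·0 = 1/4.
Similarly for Rh via the mother's Rh distribution: P(Rh-) = 1/4.
Independent loci: 1/4 × 1/4 = 1/16.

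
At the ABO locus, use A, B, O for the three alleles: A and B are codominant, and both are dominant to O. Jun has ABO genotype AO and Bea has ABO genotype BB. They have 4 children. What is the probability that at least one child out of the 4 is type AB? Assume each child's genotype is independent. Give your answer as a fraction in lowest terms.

15/16

ABO cross AO × BB → 1/2 B, 1/2 AB.
So P(type AB) = 1/2 per child.
P(none) = (1/2)^4 = 1/16; P(at least one) = 1 − 1/16 = 15/16.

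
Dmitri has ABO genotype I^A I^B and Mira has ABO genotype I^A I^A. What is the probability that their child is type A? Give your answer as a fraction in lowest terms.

1/2

ABO cross I^A I^B × I^A I^A → offspring phenotypes: 1/2 A, 1/2 AB.
So P(type A) = 1/2.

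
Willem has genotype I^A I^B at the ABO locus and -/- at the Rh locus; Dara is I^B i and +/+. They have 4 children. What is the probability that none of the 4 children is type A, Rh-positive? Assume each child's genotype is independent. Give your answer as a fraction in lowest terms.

ABO cross I^A I^B × I^B i → 1/4 A, 1/2 B, 1/4 AB.
Rh cross -/- × +/+ → 1 Rh+; so P(type A, Rh-positive) = 1/4 × 1 = 1/4 per child.
P(not type A, Rh-positive) = 3/4 for one child; (3/4)^4 = 81/256.

81/256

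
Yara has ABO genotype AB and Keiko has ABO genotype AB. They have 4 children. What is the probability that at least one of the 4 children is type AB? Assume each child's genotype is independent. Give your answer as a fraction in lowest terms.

ABO cross AB × AB → 1/4 A, 1/4 B, 1/2 AB.
So P(type AB) = 1/2 per child.
P(none) = (1/2)^4 = 1/16; P(at least one) = 1 − 1/16 = 15/16.

15/16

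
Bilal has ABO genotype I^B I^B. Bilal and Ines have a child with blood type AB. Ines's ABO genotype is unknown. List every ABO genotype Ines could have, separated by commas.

For each candidate genotype of Ines, check whether crossing it with I^B I^B can produce every observed child phenotype.
  I^A I^A → possible child types {AB} ✓
  I^A I^B → possible child types {B, AB} ✓
  I^A i → possible child types {B, AB} ✓
  I^B I^B → possible child types {B} ✗
  I^B i → possible child types {B} ✗
  i i → possible child types {B} ✗

I^A I^A, I^A I^B, I^A i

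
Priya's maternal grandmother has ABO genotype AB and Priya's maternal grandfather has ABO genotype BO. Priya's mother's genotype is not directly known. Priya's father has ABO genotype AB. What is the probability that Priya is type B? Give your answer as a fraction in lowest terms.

3/8

Priya's mother's ABO genotype from AB × BO: 1/4 AB, 1/4 AO, 1/4 BB, 1/4 BO.
Crossing each possibility with the father AB and summing P(type B): 1/4·1/4 + 1/4·1/4 + 1/4·1/2 + 1/4·1/2 = 3/8.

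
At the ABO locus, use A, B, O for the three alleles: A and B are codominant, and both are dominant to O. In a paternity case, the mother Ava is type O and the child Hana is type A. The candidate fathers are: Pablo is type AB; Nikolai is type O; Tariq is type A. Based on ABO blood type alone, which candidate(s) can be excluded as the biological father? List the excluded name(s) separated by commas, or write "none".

A candidate is excluded only if no genotype consistent with his phenotype could produce a type A child with a type O mother.
Nikolai (type O): no genotype consistent with that phenotype can produce a type-A child with a type-O mother.

Nikolai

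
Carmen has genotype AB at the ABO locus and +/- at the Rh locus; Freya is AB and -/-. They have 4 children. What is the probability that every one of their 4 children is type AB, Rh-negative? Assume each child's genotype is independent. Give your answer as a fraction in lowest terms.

1/256

ABO cross AB × AB → 1/4 A, 1/4 B, 1/2 AB.
Rh cross +/- × -/- → 1/2 Rh+, 1/2 Rh-; so P(type AB, Rh-negative) = 1/2 × 1/2 = 1/4 per child.
All 4 independent: (1/4)^4 = 1/256.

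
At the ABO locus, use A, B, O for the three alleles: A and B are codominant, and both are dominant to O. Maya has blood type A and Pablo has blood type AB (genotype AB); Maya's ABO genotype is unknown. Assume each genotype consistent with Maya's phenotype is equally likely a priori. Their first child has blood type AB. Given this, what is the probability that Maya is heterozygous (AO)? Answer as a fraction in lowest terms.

1/3

Possible genotypes: Maya ∈ {AA, AO}; Pablo ∈ {AB}.
Weight each parental genotype pair by prior × P(type-AB child):
  AA × AB: posterior weight 2/3.
  AO × AB: posterior weight 1/3.
Sum the posterior weight over pairs where Maya is AO: 1/3.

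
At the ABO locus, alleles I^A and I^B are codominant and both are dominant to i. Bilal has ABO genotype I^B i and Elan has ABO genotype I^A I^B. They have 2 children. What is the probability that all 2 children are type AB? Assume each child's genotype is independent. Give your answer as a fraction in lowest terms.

ABO cross I^B i × I^A I^B → 1/4 A, 1/2 B, 1/4 AB.
So P(type AB) = 1/4 per child.
All 2 independent: (1/4)^2 = 1/16.

1/16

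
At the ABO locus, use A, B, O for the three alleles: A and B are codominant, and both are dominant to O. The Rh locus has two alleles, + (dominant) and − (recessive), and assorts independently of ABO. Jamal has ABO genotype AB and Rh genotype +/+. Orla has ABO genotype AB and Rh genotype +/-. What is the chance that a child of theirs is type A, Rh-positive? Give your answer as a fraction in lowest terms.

ABO cross AB × AB → offspring phenotypes: 1/4 A, 1/4 B, 1/2 AB.
Rh cross +/+ × +/- → 1 Rh+.
Independent loci: P(type A, Rh-positive) = 1/4 × 1 = 1/4.

1/4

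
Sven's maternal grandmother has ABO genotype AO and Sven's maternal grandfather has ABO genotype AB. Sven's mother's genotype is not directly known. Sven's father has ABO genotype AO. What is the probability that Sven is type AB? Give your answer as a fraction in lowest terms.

1/8

Sven's mother's ABO genotype from AO × AB: 1/4 AA, 1/4 AB, 1/4 AO, 1/4 BO.
Crossing each possibility with the father AO and summing P(type AB): 1/4·0 + 1/4·1/4 + 1/4·0 + 1/4·1/4 = 1/8.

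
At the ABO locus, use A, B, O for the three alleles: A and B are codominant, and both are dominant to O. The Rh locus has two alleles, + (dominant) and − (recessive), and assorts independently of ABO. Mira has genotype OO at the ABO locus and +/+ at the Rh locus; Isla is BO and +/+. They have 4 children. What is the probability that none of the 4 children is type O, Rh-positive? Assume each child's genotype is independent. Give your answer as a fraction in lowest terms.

ABO cross OO × BO → 1/2 O, 1/2 B.
Rh cross +/+ × +/+ → 1 Rh+; so P(type O, Rh-positive) = 1/2 × 1 = 1/2 per child.
P(not type O, Rh-positive) = 1/2 for one child; (1/2)^4 = 1/16.

1/16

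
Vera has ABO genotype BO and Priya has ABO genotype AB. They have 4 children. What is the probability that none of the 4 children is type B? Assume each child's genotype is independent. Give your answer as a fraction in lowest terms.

ABO cross BO × AB → 1/4 A, 1/2 B, 1/4 AB.
So P(type B) = 1/2 per child.
P(not type B) = 1/2 for one child; (1/2)^4 = 1/16.

1/16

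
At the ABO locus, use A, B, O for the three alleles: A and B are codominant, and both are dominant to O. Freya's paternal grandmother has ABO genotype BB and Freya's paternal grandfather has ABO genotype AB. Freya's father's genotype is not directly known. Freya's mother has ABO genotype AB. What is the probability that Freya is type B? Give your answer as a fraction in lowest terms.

3/8

Freya's father's ABO genotype from BB × AB: 1/2 AB, 1/2 BB.
Crossing each possibility with the mother AB and summing P(type B): 1/2·1/4 + 1/2·1/2 = 3/8.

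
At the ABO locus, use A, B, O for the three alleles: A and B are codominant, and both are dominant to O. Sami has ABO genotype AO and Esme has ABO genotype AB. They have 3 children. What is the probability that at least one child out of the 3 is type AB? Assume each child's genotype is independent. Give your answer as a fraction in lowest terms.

37/64

ABO cross AO × AB → 1/2 A, 1/4 B, 1/4 AB.
So P(type AB) = 1/4 per child.
P(none) = (3/4)^3 = 27/64; P(at least one) = 1 − 27/64 = 37/64.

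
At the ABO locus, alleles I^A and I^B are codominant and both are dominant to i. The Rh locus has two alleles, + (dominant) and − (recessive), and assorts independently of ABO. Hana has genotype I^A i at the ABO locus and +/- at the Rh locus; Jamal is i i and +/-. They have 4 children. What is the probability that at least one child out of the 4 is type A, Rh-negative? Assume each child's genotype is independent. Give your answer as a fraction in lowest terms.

1695/4096

ABO cross I^A i × i i → 1/2 O, 1/2 A.
Rh cross +/- × +/- → 3/4 Rh+, 1/4 Rh-; so P(type A, Rh-negative) = 1/2 × 1/4 = 1/8 per child.
P(none) = (7/8)^4 = 2401/4096; P(at least one) = 1 − 2401/4096 = 1695/4096.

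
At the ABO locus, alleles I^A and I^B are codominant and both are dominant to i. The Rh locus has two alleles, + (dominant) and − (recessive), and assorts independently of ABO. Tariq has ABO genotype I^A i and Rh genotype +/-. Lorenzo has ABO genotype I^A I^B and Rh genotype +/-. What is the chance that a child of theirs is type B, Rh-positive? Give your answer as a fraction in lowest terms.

ABO cross I^A i × I^A I^B → offspring phenotypes: 1/2 A, 1/4 B, 1/4 AB.
Rh cross +/- × +/- → 3/4 Rh+, 1/4 Rh-.
Independent loci: P(type B, Rh-positive) = 1/4 × 3/4 = 3/16.

3/16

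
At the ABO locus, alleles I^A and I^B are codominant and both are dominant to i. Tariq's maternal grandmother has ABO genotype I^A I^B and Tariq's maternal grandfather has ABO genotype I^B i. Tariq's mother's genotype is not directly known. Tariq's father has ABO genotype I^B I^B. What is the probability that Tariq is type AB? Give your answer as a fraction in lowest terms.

1/4

Tariq's mother's ABO genotype from I^A I^B × I^B i: 1/4 I^A I^B, 1/4 I^A i, 1/4 I^B I^B, 1/4 I^B i.
Crossing each possibility with the father I^B I^B and summing P(type AB): 1/4·1/2 + 1/4·1/2 + 1/4·0 + 1/4·0 = 1/4.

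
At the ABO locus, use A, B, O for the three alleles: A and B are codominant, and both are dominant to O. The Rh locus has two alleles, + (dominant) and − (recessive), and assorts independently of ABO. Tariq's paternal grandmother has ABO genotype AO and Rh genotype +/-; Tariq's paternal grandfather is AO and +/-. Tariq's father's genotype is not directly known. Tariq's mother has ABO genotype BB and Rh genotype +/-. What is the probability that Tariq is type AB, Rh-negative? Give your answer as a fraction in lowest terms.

1/8

Tariq's father's ABO genotype from AO × AO: 1/4 AA, 1/2 AO, 1/4 OO.
Crossing each possibility with the mother BB and summing P(type AB): 1/4·1 + 1/2·1/2 + 1/4·0 = 1/2.
Similarly for Rh via the father's Rh distribution: P(Rh-) = 1/4.
Independent loci: 1/2 × 1/4 = 1/8.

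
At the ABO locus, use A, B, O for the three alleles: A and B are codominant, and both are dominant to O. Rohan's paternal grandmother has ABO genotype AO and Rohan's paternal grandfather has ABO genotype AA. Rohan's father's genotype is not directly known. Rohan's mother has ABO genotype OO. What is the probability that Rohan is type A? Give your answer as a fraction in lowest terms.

Rohan's father's ABO genotype from AO × AA: 1/2 AA, 1/2 AO.
Crossing each possibility with the mother OO and summing P(type A): 1/2·1 + 1/2·1/2 = 3/4.

3/4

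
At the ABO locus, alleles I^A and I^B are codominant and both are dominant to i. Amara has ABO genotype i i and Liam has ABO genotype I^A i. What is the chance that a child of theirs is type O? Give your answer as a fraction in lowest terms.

ABO cross i i × I^A i → offspring phenotypes: 1/2 O, 1/2 A.
So P(type O) = 1/2.

1/2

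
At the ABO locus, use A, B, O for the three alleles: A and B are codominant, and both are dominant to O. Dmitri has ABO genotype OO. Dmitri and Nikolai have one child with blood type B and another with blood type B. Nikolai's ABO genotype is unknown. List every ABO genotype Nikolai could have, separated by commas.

AB, BB, BO

For each candidate genotype of Nikolai, check whether crossing it with OO can produce every observed child phenotype.
  AA → possible child types {A} ✗
  AB → possible child types {A, B} ✓
  AO → possible child types {O, A} ✗
  BB → possible child types {B} ✓
  BO → possible child types {O, B} ✓
  OO → possible child types {O} ✗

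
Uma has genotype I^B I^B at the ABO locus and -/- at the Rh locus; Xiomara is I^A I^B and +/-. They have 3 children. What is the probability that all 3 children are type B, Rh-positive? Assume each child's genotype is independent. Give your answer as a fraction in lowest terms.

ABO cross I^B I^B × I^A I^B → 1/2 B, 1/2 AB.
Rh cross -/- × +/- → 1/2 Rh+, 1/2 Rh-; so P(type B, Rh-positive) = 1/2 × 1/2 = 1/4 per child.
All 3 independent: (1/4)^3 = 1/64.

1/64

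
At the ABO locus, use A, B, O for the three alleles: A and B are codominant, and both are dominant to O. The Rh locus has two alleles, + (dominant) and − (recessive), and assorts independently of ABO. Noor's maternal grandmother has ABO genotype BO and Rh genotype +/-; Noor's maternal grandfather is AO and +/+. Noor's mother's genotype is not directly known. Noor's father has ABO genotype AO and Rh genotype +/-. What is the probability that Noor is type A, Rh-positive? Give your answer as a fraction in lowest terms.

7/16

Noor's mother's ABO genotype from BO × AO: 1/4 AB, 1/4 AO, 1/4 BO, 1/4 OO.
Crossing each possibility with the father AO and summing P(type A): 1/4·1/2 + 1/4·3/4 + 1/4·1/4 + 1/4·1/2 = 1/2.
Similarly for Rh via the mother's Rh distribution: P(Rh+) = 7/8.
Independent loci: 1/2 × 7/8 = 7/16.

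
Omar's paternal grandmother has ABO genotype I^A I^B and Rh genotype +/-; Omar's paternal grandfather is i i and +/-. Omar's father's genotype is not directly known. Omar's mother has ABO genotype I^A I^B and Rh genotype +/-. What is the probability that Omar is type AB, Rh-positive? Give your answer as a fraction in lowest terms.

3/16

Omar's father's ABO genotype from I^A I^B × i i: 1/2 I^A i, 1/2 I^B i.
Crossing each possibility with the mother I^A I^B and summing P(type AB): 1/2·1/4 + 1/2·1/4 = 1/4.
Similarly for Rh via the father's Rh distribution: P(Rh+) = 3/4.
Independent loci: 1/4 × 3/4 = 3/16.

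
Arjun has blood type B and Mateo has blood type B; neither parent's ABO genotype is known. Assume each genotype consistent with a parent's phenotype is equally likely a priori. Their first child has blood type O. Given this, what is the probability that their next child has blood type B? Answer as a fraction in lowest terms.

3/4

Possible genotypes: Arjun ∈ {BB, BO}; Mateo ∈ {BB, BO}.
Weight each parental genotype pair by prior × P(type-O child):
  BO × BO: posterior weight 1; P(next child type B) = 3/4.
Weighted sum = 3/4.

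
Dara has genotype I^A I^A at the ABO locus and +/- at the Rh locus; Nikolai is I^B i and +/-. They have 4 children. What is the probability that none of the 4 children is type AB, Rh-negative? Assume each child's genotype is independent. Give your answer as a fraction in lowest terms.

2401/4096

ABO cross I^A I^A × I^B i → 1/2 A, 1/2 AB.
Rh cross +/- × +/- → 3/4 Rh+, 1/4 Rh-; so P(type AB, Rh-negative) = 1/2 × 1/4 = 1/8 per child.
P(not type AB, Rh-negative) = 7/8 for one child; (7/8)^4 = 2401/4096.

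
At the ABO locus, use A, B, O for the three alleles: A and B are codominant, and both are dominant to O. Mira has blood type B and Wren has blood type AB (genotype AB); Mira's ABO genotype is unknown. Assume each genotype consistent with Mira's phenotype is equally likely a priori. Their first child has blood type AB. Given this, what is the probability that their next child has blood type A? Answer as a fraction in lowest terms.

1/12

Possible genotypes: Mira ∈ {BB, BO}; Wren ∈ {AB}.
Weight each parental genotype pair by prior × P(type-AB child):
  BB × AB: posterior weight 2/3; P(next child type A) = 0.
  BO × AB: posterior weight 1/3; P(next child type A) = 1/4.
Weighted sum = 1/12.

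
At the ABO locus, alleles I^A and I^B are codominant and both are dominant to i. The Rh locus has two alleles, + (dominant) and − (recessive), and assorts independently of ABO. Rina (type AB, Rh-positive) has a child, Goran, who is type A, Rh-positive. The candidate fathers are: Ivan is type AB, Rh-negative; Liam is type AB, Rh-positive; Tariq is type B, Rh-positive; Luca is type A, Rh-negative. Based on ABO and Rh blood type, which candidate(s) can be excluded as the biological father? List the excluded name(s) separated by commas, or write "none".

none

A candidate is excluded only if no genotype consistent with his phenotype could produce a type A, Rh-positive child with a type AB, Rh-positive mother.
Every candidate has at least one consistent genotype combination, so none can be excluded.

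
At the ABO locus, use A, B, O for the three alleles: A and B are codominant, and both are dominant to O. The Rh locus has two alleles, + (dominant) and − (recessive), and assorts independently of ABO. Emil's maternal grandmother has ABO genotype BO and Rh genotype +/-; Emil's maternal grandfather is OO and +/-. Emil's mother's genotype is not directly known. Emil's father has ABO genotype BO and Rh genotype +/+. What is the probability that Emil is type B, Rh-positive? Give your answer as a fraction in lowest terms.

Emil's mother's ABO genotype from BO × OO: 1/2 BO, 1/2 OO.
Crossing each possibility with the father BO and summing P(type B): 1/2·3/4 + 1/2·1/2 = 5/8.
Similarly for Rh via the mother's Rh distribution: P(Rh+) = 1.
Independent loci: 5/8 × 1 = 5/8.

5/8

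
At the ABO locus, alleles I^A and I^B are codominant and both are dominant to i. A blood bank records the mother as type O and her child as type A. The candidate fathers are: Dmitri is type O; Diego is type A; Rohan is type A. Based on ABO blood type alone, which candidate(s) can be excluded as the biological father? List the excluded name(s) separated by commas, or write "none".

Dmitri

A candidate is excluded only if no genotype consistent with his phenotype could produce a type A child with a type O mother.
Dmitri (type O): no genotype consistent with that phenotype can produce a type-A child with a type-O mother.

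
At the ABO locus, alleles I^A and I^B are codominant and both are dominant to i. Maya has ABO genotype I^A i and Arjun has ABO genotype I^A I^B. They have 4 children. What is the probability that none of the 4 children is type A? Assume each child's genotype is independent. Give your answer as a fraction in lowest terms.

1/16

ABO cross I^A i × I^A I^B → 1/2 A, 1/4 B, 1/4 AB.
So P(type A) = 1/2 per child.
P(not type A) = 1/2 for one child; (1/2)^4 = 1/16.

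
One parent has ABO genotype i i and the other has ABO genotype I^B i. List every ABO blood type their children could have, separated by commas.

O, B

Gametes from i i × I^B i give offspring ABO genotypes I^B i, i i, i.e. phenotypes O, B.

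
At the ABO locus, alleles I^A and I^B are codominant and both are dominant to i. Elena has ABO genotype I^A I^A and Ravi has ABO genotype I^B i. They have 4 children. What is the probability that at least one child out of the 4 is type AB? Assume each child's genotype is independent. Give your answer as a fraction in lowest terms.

15/16

ABO cross I^A I^A × I^B i → 1/2 A, 1/2 AB.
So P(type AB) = 1/2 per child.
P(none) = (1/2)^4 = 1/16; P(at least one) = 1 − 1/16 = 15/16.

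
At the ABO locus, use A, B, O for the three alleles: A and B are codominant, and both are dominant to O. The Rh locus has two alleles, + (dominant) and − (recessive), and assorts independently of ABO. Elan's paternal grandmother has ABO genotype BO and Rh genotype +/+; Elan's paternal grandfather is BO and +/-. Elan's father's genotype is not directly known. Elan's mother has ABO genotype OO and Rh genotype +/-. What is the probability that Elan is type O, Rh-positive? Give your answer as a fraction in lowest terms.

Elan's father's ABO genotype from BO × BO: 1/4 BB, 1/2 BO, 1/4 OO.
Crossing each possibility with the mother OO and summing P(type O): 1/4·0 + 1/2·1/2 + 1/4·1 = 1/2.
Similarly for Rh via the father's Rh distribution: P(Rh+) = 7/8.
Independent loci: 1/2 × 7/8 = 7/16.

7/16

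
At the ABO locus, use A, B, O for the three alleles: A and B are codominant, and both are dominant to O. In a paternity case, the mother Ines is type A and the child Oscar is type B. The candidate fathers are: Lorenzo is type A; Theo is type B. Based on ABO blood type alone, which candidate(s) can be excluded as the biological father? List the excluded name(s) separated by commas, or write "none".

A candidate is excluded only if no genotype consistent with his phenotype could produce a type B child with a type A mother.
Lorenzo (type A): no genotype consistent with that phenotype can produce a type-B child with a type-A mother.

Lorenzo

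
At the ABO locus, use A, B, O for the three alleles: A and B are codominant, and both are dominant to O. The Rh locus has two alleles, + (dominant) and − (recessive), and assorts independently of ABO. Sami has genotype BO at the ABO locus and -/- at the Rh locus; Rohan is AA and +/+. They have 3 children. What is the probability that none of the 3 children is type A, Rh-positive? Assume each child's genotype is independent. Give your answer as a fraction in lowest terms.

ABO cross BO × AA → 1/2 A, 1/2 AB.
Rh cross -/- × +/+ → 1 Rh+; so P(type A, Rh-positive) = 1/2 × 1 = 1/2 per child.
P(not type A, Rh-positive) = 1/2 for one child; (1/2)^3 = 1/8.

1/8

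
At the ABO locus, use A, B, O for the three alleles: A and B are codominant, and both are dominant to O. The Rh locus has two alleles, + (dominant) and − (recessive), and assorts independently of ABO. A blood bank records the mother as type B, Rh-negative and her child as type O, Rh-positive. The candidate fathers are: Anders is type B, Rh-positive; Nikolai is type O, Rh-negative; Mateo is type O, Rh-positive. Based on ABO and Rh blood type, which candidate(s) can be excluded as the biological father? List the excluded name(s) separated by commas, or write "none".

A candidate is excluded only if no genotype consistent with his phenotype could produce a type O, Rh-positive child with a type B, Rh-negative mother.
Nikolai (type O, Rh-): no genotype consistent with that phenotype can produce a type-O Rh+ child with a type-B mother.

Nikolai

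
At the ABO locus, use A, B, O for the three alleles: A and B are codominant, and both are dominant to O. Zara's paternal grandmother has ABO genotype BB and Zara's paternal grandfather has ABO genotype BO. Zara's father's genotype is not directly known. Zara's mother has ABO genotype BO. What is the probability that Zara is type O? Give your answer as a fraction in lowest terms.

1/8

Zara's father's ABO genotype from BB × BO: 1/2 BB, 1/2 BO.
Crossing each possibility with the mother BO and summing P(type O): 1/2·0 + 1/2·1/4 = 1/8.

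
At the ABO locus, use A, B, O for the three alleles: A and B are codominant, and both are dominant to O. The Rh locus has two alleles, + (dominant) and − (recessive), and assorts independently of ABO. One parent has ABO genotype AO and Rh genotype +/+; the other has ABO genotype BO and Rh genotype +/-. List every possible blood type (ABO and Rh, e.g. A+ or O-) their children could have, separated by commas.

O+, A+, B+, AB+

Gametes from AO × BO give offspring ABO genotypes AB, AO, BO, OO, i.e. phenotypes O, A, B, AB.
Rh cross +/+ × +/- → phenotypes Rh+.
Combining independently: O+, A+, B+, AB+.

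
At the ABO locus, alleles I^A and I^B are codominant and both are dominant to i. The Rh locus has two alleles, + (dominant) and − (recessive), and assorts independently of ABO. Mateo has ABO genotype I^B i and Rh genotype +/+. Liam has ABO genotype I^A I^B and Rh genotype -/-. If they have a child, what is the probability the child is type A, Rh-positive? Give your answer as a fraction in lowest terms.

1/4

ABO cross I^B i × I^A I^B → offspring phenotypes: 1/4 A, 1/2 B, 1/4 AB.
Rh cross +/+ × -/- → 1 Rh+.
Independent loci: P(type A, Rh-positive) = 1/4 × 1 = 1/4.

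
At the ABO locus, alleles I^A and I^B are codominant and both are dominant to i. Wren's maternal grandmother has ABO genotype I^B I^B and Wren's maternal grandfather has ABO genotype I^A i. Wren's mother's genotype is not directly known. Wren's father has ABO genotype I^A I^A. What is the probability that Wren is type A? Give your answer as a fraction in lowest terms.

Wren's mother's ABO genotype from I^B I^B × I^A i: 1/2 I^A I^B, 1/2 I^B i.
Crossing each possibility with the father I^A I^A and summing P(type A): 1/2·1/2 + 1/2·1/2 = 1/2.

1/2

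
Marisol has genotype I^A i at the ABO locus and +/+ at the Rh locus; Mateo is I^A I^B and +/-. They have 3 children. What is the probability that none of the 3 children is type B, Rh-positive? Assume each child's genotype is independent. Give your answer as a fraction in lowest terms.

ABO cross I^A i × I^A I^B → 1/2 A, 1/4 B, 1/4 AB.
Rh cross +/+ × +/- → 1 Rh+; so P(type B, Rh-positive) = 1/4 × 1 = 1/4 per child.
P(not type B, Rh-positive) = 3/4 for one child; (3/4)^3 = 27/64.

27/64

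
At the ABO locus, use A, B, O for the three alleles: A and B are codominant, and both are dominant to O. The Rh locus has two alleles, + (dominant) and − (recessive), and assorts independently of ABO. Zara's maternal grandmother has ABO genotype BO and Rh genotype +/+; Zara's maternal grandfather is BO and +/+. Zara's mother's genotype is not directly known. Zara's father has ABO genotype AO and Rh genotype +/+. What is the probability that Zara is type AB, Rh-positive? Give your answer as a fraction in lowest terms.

1/4

Zara's mother's ABO genotype from BO × BO: 1/4 BB, 1/2 BO, 1/4 OO.
Crossing each possibility with the father AO and summing P(type AB): 1/4·1/2 + 1/2·1/4 + 1/4·0 = 1/4.
Similarly for Rh via the mother's Rh distribution: P(Rh+) = 1.
Independent loci: 1/4 × 1 = 1/4.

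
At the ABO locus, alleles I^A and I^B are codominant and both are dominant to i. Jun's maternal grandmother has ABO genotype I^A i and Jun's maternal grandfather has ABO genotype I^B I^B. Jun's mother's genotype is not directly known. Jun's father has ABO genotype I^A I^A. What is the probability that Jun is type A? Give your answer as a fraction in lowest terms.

Jun's mother's ABO genotype from I^A i × I^B I^B: 1/2 I^A I^B, 1/2 I^B i.
Crossing each possibility with the father I^A I^A and summing P(type A): 1/2·1/2 + 1/2·1/2 = 1/2.

1/2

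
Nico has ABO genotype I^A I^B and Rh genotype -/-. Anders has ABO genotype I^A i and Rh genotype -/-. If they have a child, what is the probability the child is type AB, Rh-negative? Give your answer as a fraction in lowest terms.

1/4

ABO cross I^A I^B × I^A i → offspring phenotypes: 1/2 A, 1/4 B, 1/4 AB.
Rh cross -/- × -/- → 1 Rh-.
Independent loci: P(type AB, Rh-negative) = 1/4 × 1 = 1/4.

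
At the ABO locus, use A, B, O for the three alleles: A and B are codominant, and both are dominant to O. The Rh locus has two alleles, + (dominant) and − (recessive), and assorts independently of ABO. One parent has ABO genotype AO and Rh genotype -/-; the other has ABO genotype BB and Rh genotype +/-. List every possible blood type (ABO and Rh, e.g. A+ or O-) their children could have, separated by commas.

Gametes from AO × BB give offspring ABO genotypes AB, BO, i.e. phenotypes B, AB.
Rh cross -/- × +/- → phenotypes Rh+, Rh-.
Combining independently: B+, B-, AB+, AB-.

B+, B-, AB+, AB-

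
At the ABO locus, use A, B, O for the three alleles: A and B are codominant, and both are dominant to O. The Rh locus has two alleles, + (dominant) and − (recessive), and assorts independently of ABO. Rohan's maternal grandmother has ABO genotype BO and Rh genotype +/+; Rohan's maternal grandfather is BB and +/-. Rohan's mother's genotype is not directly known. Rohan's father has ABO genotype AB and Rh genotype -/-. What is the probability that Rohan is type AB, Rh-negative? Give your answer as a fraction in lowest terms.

Rohan's mother's ABO genotype from BO × BB: 1/2 BB, 1/2 BO.
Crossing each possibility with the father AB and summing P(type AB): 1/2·1/2 + 1/2·1/4 = 3/8.
Similarly for Rh via the mother's Rh distribution: P(Rh-) = 1/4.
Independent loci: 3/8 × 1/4 = 3/32.

3/32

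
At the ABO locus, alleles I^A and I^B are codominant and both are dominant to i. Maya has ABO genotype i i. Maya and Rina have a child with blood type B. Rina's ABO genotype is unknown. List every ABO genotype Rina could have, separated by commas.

For each candidate genotype of Rina, check whether crossing it with i i can produce every observed child phenotype.
  I^A I^A → possible child types {A} ✗
  I^A I^B → possible child types {A, B} ✓
  I^A i → possible child types {O, A} ✗
  I^B I^B → possible child types {B} ✓
  I^B i → possible child types {O, B} ✓
  i i → possible child types {O} ✗

I^A I^B, I^B I^B, I^B i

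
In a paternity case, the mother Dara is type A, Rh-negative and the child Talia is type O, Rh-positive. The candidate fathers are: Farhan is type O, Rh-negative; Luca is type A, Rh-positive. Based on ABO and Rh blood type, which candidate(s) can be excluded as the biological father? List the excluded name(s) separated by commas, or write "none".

A candidate is excluded only if no genotype consistent with his phenotype could produce a type O, Rh-positive child with a type A, Rh-negative mother.
Farhan (type O, Rh-): no genotype consistent with that phenotype can produce a type-O Rh+ child with a type-A mother.

Farhan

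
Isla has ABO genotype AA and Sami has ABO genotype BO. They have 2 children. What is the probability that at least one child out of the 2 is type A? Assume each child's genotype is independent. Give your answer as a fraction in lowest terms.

ABO cross AA × BO → 1/2 A, 1/2 AB.
So P(type A) = 1/2 per child.
P(none) = (1/2)^2 = 1/4; P(at least one) = 1 − 1/4 = 3/4.

3/4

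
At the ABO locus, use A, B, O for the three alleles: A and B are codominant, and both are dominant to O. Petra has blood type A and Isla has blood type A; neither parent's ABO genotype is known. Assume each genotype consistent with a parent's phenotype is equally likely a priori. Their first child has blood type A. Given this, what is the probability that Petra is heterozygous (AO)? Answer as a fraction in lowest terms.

Possible genotypes: Petra ∈ {AA, AO}; Isla ∈ {AA, AO}.
Weight each parental genotype pair by prior × P(type-A child):
  AA × AA: posterior weight 4/15.
  AA × AO: posterior weight 4/15.
  AO × AA: posterior weight 4/15.
  AO × AO: posterior weight 1/5.
Sum the posterior weight over pairs where Petra is AO: 7/15.

7/15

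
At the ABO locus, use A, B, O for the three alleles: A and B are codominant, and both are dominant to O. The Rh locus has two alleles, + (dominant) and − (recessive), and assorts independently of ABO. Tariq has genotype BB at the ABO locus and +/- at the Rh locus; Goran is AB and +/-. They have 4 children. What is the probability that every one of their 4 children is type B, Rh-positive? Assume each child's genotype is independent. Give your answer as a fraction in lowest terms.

81/4096

ABO cross BB × AB → 1/2 B, 1/2 AB.
Rh cross +/- × +/- → 3/4 Rh+, 1/4 Rh-; so P(type B, Rh-positive) = 1/2 × 3/4 = 3/8 per child.
All 4 independent: (3/8)^4 = 81/4096.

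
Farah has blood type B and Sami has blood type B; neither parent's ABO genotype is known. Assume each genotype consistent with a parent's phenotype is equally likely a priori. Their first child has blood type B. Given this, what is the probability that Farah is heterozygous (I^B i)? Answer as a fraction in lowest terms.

Possible genotypes: Farah ∈ {I^B I^B, I^B i}; Sami ∈ {I^B I^B, I^B i}.
Weight each parental genotype pair by prior × P(type-B child):
  I^B I^B × I^B I^B: posterior weight 4/15.
  I^B I^B × I^B i: posterior weight 4/15.
  I^B i × I^B I^B: posterior weight 4/15.
  I^B i × I^B i: posterior weight 1/5.
Sum the posterior weight over pairs where Farah is I^B i: 7/15.

7/15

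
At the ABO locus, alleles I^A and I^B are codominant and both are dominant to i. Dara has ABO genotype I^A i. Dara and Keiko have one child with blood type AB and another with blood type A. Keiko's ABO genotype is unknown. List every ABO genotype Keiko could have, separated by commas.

I^A I^B, I^B i

For each candidate genotype of Keiko, check whether crossing it with I^A i can produce every observed child phenotype.
  I^A I^A → possible child types {A} ✗
  I^A I^B → possible child types {A, B, AB} ✓
  I^A i → possible child types {O, A} ✗
  I^B I^B → possible child types {B, AB} ✗
  I^B i → possible child types {O, A, B, AB} ✓
  i i → possible child types {O, A} ✗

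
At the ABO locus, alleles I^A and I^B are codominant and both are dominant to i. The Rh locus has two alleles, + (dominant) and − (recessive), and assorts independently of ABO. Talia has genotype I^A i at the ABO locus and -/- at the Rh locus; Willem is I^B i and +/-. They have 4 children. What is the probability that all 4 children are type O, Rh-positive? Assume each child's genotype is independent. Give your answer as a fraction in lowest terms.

1/4096

ABO cross I^A i × I^B i → 1/4 O, 1/4 A, 1/4 B, 1/4 AB.
Rh cross -/- × +/- → 1/2 Rh+, 1/2 Rh-; so P(type O, Rh-positive) = 1/4 × 1/2 = 1/8 per child.
All 4 independent: (1/8)^4 = 1/4096.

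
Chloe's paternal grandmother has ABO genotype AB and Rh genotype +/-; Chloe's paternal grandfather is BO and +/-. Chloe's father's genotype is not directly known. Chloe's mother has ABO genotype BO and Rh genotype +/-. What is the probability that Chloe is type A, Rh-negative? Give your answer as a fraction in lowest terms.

1/32

Chloe's father's ABO genotype from AB × BO: 1/4 AB, 1/4 AO, 1/4 BB, 1/4 BO.
Crossing each possibility with the mother BO and summing P(type A): 1/4·1/4 + 1/4·1/4 + 1/4·0 + 1/4·0 = 1/8.
Similarly for Rh via the father's Rh distribution: P(Rh-) = 1/4.
Independent loci: 1/8 × 1/4 = 1/32.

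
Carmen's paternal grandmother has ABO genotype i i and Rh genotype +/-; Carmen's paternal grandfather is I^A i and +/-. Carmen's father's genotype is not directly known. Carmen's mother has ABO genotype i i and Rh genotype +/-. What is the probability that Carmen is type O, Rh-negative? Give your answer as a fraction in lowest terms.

Carmen's father's ABO genotype from i i × I^A i: 1/2 I^A i, 1/2 i i.
Crossing each possibility with the mother i i and summing P(type O): 1/2·1/2 + 1/2·1 = 3/4.
Similarly for Rh via the father's Rh distribution: P(Rh-) = 1/4.
Independent loci: 3/4 × 1/4 = 3/16.

3/16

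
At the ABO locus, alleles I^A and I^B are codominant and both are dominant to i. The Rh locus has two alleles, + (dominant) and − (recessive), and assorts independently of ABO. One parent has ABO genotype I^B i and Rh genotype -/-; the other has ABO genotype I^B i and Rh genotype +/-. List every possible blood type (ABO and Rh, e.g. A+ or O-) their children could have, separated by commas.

O+, O-, B+, B-

Gametes from I^B i × I^B i give offspring ABO genotypes I^B I^B, I^B i, i i, i.e. phenotypes O, B.
Rh cross -/- × +/- → phenotypes Rh+, Rh-.
Combining independently: O+, O-, B+, B-.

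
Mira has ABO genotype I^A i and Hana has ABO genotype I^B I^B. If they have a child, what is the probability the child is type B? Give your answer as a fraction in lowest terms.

1/2

ABO cross I^A i × I^B I^B → offspring phenotypes: 1/2 B, 1/2 AB.
So P(type B) = 1/2.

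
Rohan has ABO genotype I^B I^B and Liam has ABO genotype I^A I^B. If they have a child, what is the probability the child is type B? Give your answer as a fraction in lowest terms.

1/2

ABO cross I^B I^B × I^A I^B → offspring phenotypes: 1/2 B, 1/2 AB.
So P(type B) = 1/2.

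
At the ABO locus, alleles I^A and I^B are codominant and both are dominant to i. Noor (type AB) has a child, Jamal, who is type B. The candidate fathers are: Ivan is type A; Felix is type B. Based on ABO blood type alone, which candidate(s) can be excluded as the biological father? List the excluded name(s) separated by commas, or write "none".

A candidate is excluded only if no genotype consistent with his phenotype could produce a type B child with a type AB mother.
Every candidate has at least one consistent genotype combination, so none can be excluded.

none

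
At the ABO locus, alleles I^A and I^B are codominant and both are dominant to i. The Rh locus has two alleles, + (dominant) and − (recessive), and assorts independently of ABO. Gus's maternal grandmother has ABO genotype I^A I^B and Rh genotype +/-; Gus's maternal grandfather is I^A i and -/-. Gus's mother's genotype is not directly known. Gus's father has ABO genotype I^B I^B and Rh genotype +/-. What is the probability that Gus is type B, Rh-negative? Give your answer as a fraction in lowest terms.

Gus's mother's ABO genotype from I^A I^B × I^A i: 1/4 I^A I^A, 1/4 I^A I^B, 1/4 I^A i, 1/4 I^B i.
Crossing each possibility with the father I^B I^B and summing P(type B): 1/4·0 + 1/4·1/2 + 1/4·1/2 + 1/4·1 = 1/2.
Similarly for Rh via the mother's Rh distribution: P(Rh-) = 3/8.
Independent loci: 1/2 × 3/8 = 3/16.

3/16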